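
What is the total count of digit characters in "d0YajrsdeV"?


Input string: 'd0YajrsdeV'
Operation: count digit characters (0-9)
Scan: 'd', '0'(digit), 'Y', 'a', 'j', 'r', 's', 'd', 'e', 'V'
Digits found: 1
Result: 1


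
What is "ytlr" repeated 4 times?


Input string: 'ytlr'
Operation: repeat 4 times
Concatenation: 'ytlr' + 'ytlr' + 'ytlr' + 'ytlr'
Result: ytlrytlrytlrytlr


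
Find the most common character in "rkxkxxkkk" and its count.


Input: 'rkxkxxkkk'
Operation: tally each character
Counts: 'k':5, 'r':1, 'x':3
Maximum: 'k' appears 5 times


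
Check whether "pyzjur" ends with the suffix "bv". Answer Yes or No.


Input string: 'pyzjur'
Suffix to check: 'bv'
Last 2 characters of input: 'ur'
Match: False
Result: No


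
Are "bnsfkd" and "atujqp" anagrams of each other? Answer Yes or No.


String 1: 'bnsfkd' -> sorted: 'bdfkns'
String 2: 'atujqp' -> sorted: 'ajpqtu'
Compare sorted forms: 'bdfkns' != 'ajpqtu'
Anagram: No


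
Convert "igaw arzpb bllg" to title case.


Input string: 'igaw arzpb bllg'
Operation: capitalize first letter of each word
Word transformations: 'igaw'->'Igaw', 'arzpb'->'Arzpb', 'bllg'->'Bllg'
Result: Igaw Arzpb Bllg


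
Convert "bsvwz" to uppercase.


Input string: 'bsvwz'
Operation: convert each letter to uppercase
Mapping: 'b'->'B', 's'->'S', 'v'->'V', 'w'->'W', 'z'->'Z'
Result: BSVWZ


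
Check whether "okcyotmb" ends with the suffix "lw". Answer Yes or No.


Input string: 'okcyotmb'
Suffix to check: 'lw'
Last 2 characters of input: 'mb'
Match: False
Result: No


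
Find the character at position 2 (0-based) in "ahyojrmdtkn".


Input string: 'ahyojrmdtkn'
Operation: get character at index 2
Index mapping: s[0]='a', s[1]='h', s[2]='y'
Result: 'y'


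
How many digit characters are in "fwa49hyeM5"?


Input string: 'fwa49hyeM5'
Operation: count digit characters (0-9)
Scan: 'f', 'w', 'a', '4'(digit), '9'(digit), 'h', 'y', 'e', 'M', '5'(digit)
Digits found: 3
Result: 3


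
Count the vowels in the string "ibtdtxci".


Input string: 'ibtdtxci'
Operation: count vowels (a, e, i, o, u)
Scan: s[0]='i' (vowel), s[1]='b', s[2]='t', s[3]='d', s[4]='t', s[5]='x', s[6]='c', s[7]='i' (vowel)
Vowels found: 2
Result: 2


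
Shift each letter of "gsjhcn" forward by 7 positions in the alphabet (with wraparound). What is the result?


Input: 'gsjhcn', shift = 7
Operation: for each letter, (position + 7) mod 26
Mapping: 'g'(6+7=13)->'n', 's'(18+7=25)->'z', 'j'(9+7=16)->'q', 'h'(7+7=14)->'o', 'c'(2+7=9)->'j', 'n'(13+7=20)->'u'
Result: nzqoju


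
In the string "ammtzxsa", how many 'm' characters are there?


Input string: 'ammtzxsa'
Target character: 'm'
Scan each position: s[1]='m', s[2]='m'
Matches found at indices: 1, 2
Total: 2


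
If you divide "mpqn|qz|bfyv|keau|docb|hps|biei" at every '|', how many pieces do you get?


Input string: 'mpqn|qz|bfyv|keau|docb|hps|biei'
Delimiter: '|'
Split result: 'mpqn', 'qz', 'bfyv', 'keau', 'docb', 'hps', 'biei'
Number of parts: 7


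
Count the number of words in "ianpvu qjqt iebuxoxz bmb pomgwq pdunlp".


Input string: 'ianpvu qjqt iebuxoxz bmb pomgwq pdunlp'
Operation: split by spaces
Words found: 'ianpvu', 'qjqt', 'iebuxoxz', 'bmb', 'pomgwq', 'pdunlp'
Word count: 6


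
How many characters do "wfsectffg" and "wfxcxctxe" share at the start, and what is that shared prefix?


String 1: 'wfsectffg'
String 2: 'wfxcxctxe'
Compare position by position:
pos 0: 'w' vs 'w' match
pos 1: 'f' vs 'f' match
pos 2: 's' vs 'x' differ -> stop
Longest common prefix: "wf" (length 2)


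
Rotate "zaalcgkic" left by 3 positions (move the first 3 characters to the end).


Input: 'zaalcgkic', shift = 3
Operation: split at index 3 and swap parts
Front part s[0:3] = 'zaa'
Back part s[3:] = 'lcgkic'
Rotated = back + front = 'lcgkic' + 'zaa'
Result: lcgkiczaa


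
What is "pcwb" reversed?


Input string: 'pcwb'
Operation: reverse character order
Original order: 'p' -> 'c' -> 'w' -> 'b'
Reversed order: 'b' -> 'w' -> 'c' -> 'p'
Result: bwcp


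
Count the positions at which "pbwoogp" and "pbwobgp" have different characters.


String 1: 'pbwoogp'
String 2: 'pbwobgp'
Compare each position: pos 0: 'p'=='p', pos 1: 'b'=='b', pos 2: 'w'=='w', pos 3: 'o'=='o', pos 4: 'o'!='b', pos 5: 'g'=='g', pos 6: 'p'=='p'
Differing positions: 1
Hamming distance: 1


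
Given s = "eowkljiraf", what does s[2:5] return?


Input string: 'eowkljiraf'
Operation: slice [2:5]
Extract characters: s[2]='w', s[3]='k', s[4]='l'
Result: wkl


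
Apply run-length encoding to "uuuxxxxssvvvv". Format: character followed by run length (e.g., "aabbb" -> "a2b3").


Input: 'uuuxxxxssvvvv'
Operation: identify consecutive runs
Runs: 'uuu' -> u3, 'xxxx' -> x4, 'ss' -> s2, 'vvvv' -> v4
Encoded: u3x4s2v4


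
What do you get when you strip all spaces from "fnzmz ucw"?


Input string: 'fnzmz ucw'
Operation: remove all spaces
Words: 'fnzmz', 'ucw'
Join without spaces: fnzmzucw


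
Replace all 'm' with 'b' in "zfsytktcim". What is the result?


Input string: 'zfsytktcim'
Operation: replace 'm' with 'b'
Positions of 'm': 9
After replacement: zfsytktcib


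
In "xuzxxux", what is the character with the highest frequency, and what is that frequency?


Input: 'xuzxxux'
Operation: tally each character
Counts: 'u':2, 'x':4, 'z':1
Maximum: 'x' appears 4 times


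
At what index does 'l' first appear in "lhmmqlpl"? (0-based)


Input string: 'lhmmqlpl'
Target: 'l'
Scanning left to right: s[0]='l'
First match at index: 0


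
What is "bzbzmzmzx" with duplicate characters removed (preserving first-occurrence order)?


Input: 'bzbzmzmzx'
Operation: keep first occurrence of each character
Scan: s[0]='b' new -> keep; s[1]='z' new -> keep; s[2]='b' seen -> skip; s[3]='z' seen -> skip; s[4]='m' new -> keep; s[5]='z' seen -> skip; s[6]='m' seen -> skip; s[7]='z' seen -> skip; s[8]='x' new -> keep
Result: bzmx


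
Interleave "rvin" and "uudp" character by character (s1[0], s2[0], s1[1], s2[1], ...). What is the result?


String 1: 'rvin'
String 2: 'uudp'
Operation: alternate characters
Pairs: 'r'+'u', 'v'+'u', 'i'+'d', 'n'+'p'
Result: ruvuidnp


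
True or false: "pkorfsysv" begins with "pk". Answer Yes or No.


Input string: 'pkorfsysv'
Prefix to check: 'pk'
First 2 characters of input: 'pk'
Match: True
Result: Yes


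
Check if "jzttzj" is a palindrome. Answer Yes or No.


Input string: 'jzttzj'
Reversed: 'jzttzj'
Compare pairs: s[0]='j' vs s[5]='j' (match), s[1]='z' vs s[4]='z' (match), s[2]='t' vs s[3]='t' (match)
Palindrome: Yes


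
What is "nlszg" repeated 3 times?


Input string: 'nlszg'
Operation: repeat 3 times
Concatenation: 'nlszg' + 'nlszg' + 'nlszg'
Result: nlszgnlszgnlszg


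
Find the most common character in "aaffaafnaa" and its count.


Input: 'aaffaafnaa'
Operation: tally each character
Counts: 'a':6, 'f':3, 'n':1
Maximum: 'a' appears 6 times


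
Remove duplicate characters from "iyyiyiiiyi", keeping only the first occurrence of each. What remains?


Input: 'iyyiyiiiyi'
Operation: keep first occurrence of each character
Scan: s[0]='i' new -> keep; s[1]='y' new -> keep; s[2]='y' seen -> skip; s[3]='i' seen -> skip; s[4]='y' seen -> skip; s[5]='i' seen -> skip; s[6]='i' seen -> skip; s[7]='i' seen -> skip; s[8]='y' seen -> skip; s[9]='i' seen -> skip
Result: iy


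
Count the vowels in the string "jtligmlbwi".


Input string: 'jtligmlbwi'
Operation: count vowels (a, e, i, o, u)
Scan: s[0]='j', s[1]='t', s[2]='l', s[3]='i' (vowel), s[4]='g', s[5]='m', s[6]='l', s[7]='b', s[8]='w', s[9]='i' (vowel)
Vowels found: 2
Result: 2


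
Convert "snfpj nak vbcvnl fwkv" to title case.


Input string: 'snfpj nak vbcvnl fwkv'
Operation: capitalize first letter of each word
Word transformations: 'snfpj'->'Snfpj', 'nak'->'Nak', 'vbcvnl'->'Vbcvnl', 'fwkv'->'Fwkv'
Result: Snfpj Nak Vbcvnl Fwkv


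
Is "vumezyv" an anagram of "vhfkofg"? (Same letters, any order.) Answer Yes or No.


String 1: 'vhfkofg' -> sorted: 'ffghkov'
String 2: 'vumezyv' -> sorted: 'emuvvyz'
Compare sorted forms: 'ffghkov' != 'emuvvyz'
Anagram: No


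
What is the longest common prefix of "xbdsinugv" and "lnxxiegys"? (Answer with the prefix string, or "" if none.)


String 1: 'xbdsinugv'
String 2: 'lnxxiegys'
Compare position by position:
pos 0: 'x' vs 'l' differ -> stop
Longest common prefix: "" (length 0)


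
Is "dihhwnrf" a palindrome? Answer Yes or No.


Input string: 'dihhwnrf'
Reversed: 'frnwhhid'
Compare pairs: s[0]='d' vs s[7]='f' (mismatch), s[1]='i' vs s[6]='r' (mismatch), s[2]='h' vs s[5]='n' (mismatch), s[3]='h' vs s[4]='w' (mismatch)
Palindrome: No


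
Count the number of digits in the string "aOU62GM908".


Input string: 'aOU62GM908'
Operation: count digit characters (0-9)
Scan: 'a', 'O', 'U', '6'(digit), '2'(digit), 'G', 'M', '9'(digit), '0'(digit), '8'(digit)
Digits found: 5
Result: 5


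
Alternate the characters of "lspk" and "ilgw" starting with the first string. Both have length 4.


String 1: 'lspk'
String 2: 'ilgw'
Operation: alternate characters
Pairs: 'l'+'i', 's'+'l', 'p'+'g', 'k'+'w'
Result: lislpgkw


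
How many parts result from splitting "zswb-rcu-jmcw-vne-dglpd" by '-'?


Input string: 'zswb-rcu-jmcw-vne-dglpd'
Delimiter: '-'
Split result: 'zswb', 'rcu', 'jmcw', 'vne', 'dglpd'
Number of parts: 5


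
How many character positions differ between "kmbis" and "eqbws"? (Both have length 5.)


String 1: 'kmbis'
String 2: 'eqbws'
Compare each position: pos 0: 'k'!='e', pos 1: 'm'!='q', pos 2: 'b'=='b', pos 3: 'i'!='w', pos 4: 's'=='s'
Differing positions: 3
Hamming distance: 3


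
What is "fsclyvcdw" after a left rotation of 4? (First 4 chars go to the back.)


Input: 'fsclyvcdw', shift = 4
Operation: split at index 4 and swap parts
Front part s[0:4] = 'fscl'
Back part s[4:] = 'yvcdw'
Rotated = back + front = 'yvcdw' + 'fscl'
Result: yvcdwfscl


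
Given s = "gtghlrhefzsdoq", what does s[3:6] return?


Input string: 'gtghlrhefzsdoq'
Operation: slice [3:6]
Extract characters: s[3]='h', s[4]='l', s[5]='r'
Result: hlr


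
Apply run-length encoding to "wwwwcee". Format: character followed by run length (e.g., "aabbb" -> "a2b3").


Input: 'wwwwcee'
Operation: identify consecutive runs
Runs: 'wwww' -> w4, 'c' -> c1, 'ee' -> e2
Encoded: w4c1e2


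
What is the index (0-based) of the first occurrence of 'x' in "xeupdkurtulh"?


Input string: 'xeupdkurtulh'
Target: 'x'
Scanning left to right: s[0]='x'
First match at index: 0


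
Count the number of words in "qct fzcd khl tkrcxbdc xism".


Input string: 'qct fzcd khl tkrcxbdc xism'
Operation: split by spaces
Words found: 'qct', 'fzcd', 'khl', 'tkrcxbdc', 'xism'
Word count: 5


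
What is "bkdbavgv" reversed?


Input string: 'bkdbavgv'
Operation: reverse character order
Original order: 'b' -> 'k' -> 'd' -> 'b' -> 'a' -> 'v' -> 'g' -> 'v'
Reversed order: 'v' -> 'g' -> 'v' -> 'a' -> 'b' -> 'd' -> 'k' -> 'b'
Result: vgvabdkb


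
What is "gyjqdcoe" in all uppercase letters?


Input string: 'gyjqdcoe'
Operation: convert each letter to uppercase
Mapping: 'g'->'G', 'y'->'Y', 'j'->'J', 'q'->'Q', 'd'->'D', 'c'->'C', 'o'->'O', 'e'->'E'
Result: GYJQDCOE


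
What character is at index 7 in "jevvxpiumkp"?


Input string: 'jevvxpiumkp'
Operation: get character at index 7
Index mapping: s[0]='j', s[1]='e', s[2]='v', s[3]='v', s[4]='x', s[5]='p', s[6]='i', s[7]='u'
Result: 'u'


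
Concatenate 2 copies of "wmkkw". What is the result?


Input string: 'wmkkw'
Operation: repeat 2 times
Concatenation: 'wmkkw' + 'wmkkw'
Result: wmkkwwmkkw


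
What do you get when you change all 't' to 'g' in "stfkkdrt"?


Input string: 'stfkkdrt'
Operation: replace 't' with 'g'
Positions of 't': 1, 7
After replacement: sgfkkdrg


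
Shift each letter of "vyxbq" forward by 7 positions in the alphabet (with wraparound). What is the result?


Input: 'vyxbq', shift = 7
Operation: for each letter, (position + 7) mod 26
Mapping: 'v'(21+7=28, 28 mod 26=2)->'c', 'y'(24+7=31, 31 mod 26=5)->'f', 'x'(23+7=30, 30 mod 26=4)->'e', 'b'(1+7=8)->'i', 'q'(16+7=23)->'x'
Result: cfeix


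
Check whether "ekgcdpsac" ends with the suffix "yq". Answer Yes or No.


Input string: 'ekgcdpsac'
Suffix to check: 'yq'
Last 2 characters of input: 'ac'
Match: False
Result: No


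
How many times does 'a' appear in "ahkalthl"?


Input string: 'ahkalthl'
Target character: 'a'
Scan each position: s[0]='a', s[3]='a'
Matches found at indices: 0, 3
Total: 2


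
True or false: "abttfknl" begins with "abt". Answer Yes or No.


Input string: 'abttfknl'
Prefix to check: 'abt'
First 3 characters of input: 'abt'
Match: True
Result: Yes


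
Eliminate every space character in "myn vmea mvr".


Input string: 'myn vmea mvr'
Operation: remove all spaces
Words: 'myn', 'vmea', 'mvr'
Join without spaces: mynvmeamvr


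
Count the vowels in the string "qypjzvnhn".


Input string: 'qypjzvnhn'
Operation: count vowels (a, e, i, o, u)
Scan: s[0]='q', s[1]='y', s[2]='p', s[3]='j', s[4]='z', s[5]='v', s[6]='n', s[7]='h', s[8]='n'
Vowels found: 0
Result: 0


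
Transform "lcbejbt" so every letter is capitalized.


Input string: 'lcbejbt'
Operation: convert each letter to uppercase
Mapping: 'l'->'L', 'c'->'C', 'b'->'B', 'e'->'E', 'j'->'J', 'b'->'B', 't'->'T'
Result: LCBEJBT


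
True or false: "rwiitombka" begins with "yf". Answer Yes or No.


Input string: 'rwiitombka'
Prefix to check: 'yf'
First 2 characters of input: 'rw'
Match: False
Result: No


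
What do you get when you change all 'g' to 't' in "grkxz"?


Input string: 'grkxz'
Operation: replace 'g' with 't'
Positions of 'g': 0
After replacement: trkxz


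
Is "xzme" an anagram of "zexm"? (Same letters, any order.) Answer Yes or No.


String 1: 'zexm' -> sorted: 'emxz'
String 2: 'xzme' -> sorted: 'emxz'
Compare sorted forms: 'emxz' == 'emxz'
Anagram: Yes


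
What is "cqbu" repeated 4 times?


Input string: 'cqbu'
Operation: repeat 4 times
Concatenation: 'cqbu' + 'cqbu' + 'cqbu' + 'cqbu'
Result: cqbucqbucqbucqbu


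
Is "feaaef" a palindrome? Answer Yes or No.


Input string: 'feaaef'
Reversed: 'feaaef'
Compare pairs: s[0]='f' vs s[5]='f' (match), s[1]='e' vs s[4]='e' (match), s[2]='a' vs s[3]='a' (match)
Palindrome: Yes


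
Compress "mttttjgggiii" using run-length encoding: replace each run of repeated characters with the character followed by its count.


Input: 'mttttjgggiii'
Operation: identify consecutive runs
Runs: 'm' -> m1, 'tttt' -> t4, 'j' -> j1, 'ggg' -> g3, 'iii' -> i3
Encoded: m1t4j1g3i3


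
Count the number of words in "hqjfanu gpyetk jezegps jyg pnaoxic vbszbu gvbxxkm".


Input string: 'hqjfanu gpyetk jezegps jyg pnaoxic vbszbu gvbxxkm'
Operation: split by spaces
Words found: 'hqjfanu', 'gpyetk', 'jezegps', 'jyg', 'pnaoxic', 'vbszbu', 'gvbxxkm'
Word count: 7


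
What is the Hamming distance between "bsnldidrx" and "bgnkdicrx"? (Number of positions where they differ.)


String 1: 'bsnldidrx'
String 2: 'bgnkdicrx'
Compare each position: pos 0: 'b'=='b', pos 1: 's'!='g', pos 2: 'n'=='n', pos 3: 'l'!='k', pos 4: 'd'=='d', pos 5: 'i'=='i', pos 6: 'd'!='c', pos 7: 'r'=='r', pos 8: 'x'=='x'
Differing positions: 3
Hamming distance: 3


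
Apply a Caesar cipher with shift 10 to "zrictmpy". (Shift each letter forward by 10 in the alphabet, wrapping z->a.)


Input: 'zrictmpy', shift = 10
Operation: for each letter, (position + 10) mod 26
Mapping: 'z'(25+10=35, 35 mod 26=9)->'j', 'r'(17+10=27, 27 mod 26=1)->'b', 'i'(8+10=18)->'s', 'c'(2+10=12)->'m', 't'(19+10=29, 29 mod 26=3)->'d', 'm'(12+10=22)->'w', 'p'(15+10=25)->'z', 'y'(24+10=34, 34 mod 26=8)->'i'
Result: jbsmdwzi


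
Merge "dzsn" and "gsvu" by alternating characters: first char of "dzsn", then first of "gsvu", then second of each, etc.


String 1: 'dzsn'
String 2: 'gsvu'
Operation: alternate characters
Pairs: 'd'+'g', 'z'+'s', 's'+'v', 'n'+'u'
Result: dgzssvnu


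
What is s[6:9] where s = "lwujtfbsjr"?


Input string: 'lwujtfbsjr'
Operation: slice [6:9]
Extract characters: s[6]='b', s[7]='s', s[8]='j'
Result: bsj


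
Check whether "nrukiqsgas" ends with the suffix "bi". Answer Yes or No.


Input string: 'nrukiqsgas'
Suffix to check: 'bi'
Last 2 characters of input: 'as'
Match: False
Result: No


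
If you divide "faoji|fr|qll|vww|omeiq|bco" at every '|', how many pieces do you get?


Input string: 'faoji|fr|qll|vww|omeiq|bco'
Delimiter: '|'
Split result: 'faoji', 'fr', 'qll', 'vww', 'omeiq', 'bco'
Number of parts: 6


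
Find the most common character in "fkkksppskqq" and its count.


Input: 'fkkksppskqq'
Operation: tally each character
Counts: 'f':1, 'k':4, 'p':2, 'q':2, 's':2
Maximum: 'k' appears 4 times


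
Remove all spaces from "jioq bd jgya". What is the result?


Input string: 'jioq bd jgya'
Operation: remove all spaces
Words: 'jioq', 'bd', 'jgya'
Join without spaces: jioqbdjgya


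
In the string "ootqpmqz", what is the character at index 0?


Input string: 'ootqpmqz'
Operation: get character at index 0
Index mapping: s[0]='o'
Result: 'o'


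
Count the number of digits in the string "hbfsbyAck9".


Input string: 'hbfsbyAck9'
Operation: count digit characters (0-9)
Scan: 'h', 'b', 'f', 's', 'b', 'y', 'A', 'c', 'k', '9'(digit)
Digits found: 1
Result: 1


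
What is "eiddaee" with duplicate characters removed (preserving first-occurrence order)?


Input: 'eiddaee'
Operation: keep first occurrence of each character
Scan: s[0]='e' new -> keep; s[1]='i' new -> keep; s[2]='d' new -> keep; s[3]='d' seen -> skip; s[4]='a' new -> keep; s[5]='e' seen -> skip; s[6]='e' seen -> skip
Result: eida


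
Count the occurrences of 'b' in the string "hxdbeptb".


Input string: 'hxdbeptb'
Target character: 'b'
Scan each position: s[3]='b', s[7]='b'
Matches found at indices: 3, 7
Total: 2


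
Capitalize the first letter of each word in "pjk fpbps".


Input string: 'pjk fpbps'
Operation: capitalize first letter of each word
Word transformations: 'pjk'->'Pjk', 'fpbps'->'Fpbps'
Result: Pjk Fpbps


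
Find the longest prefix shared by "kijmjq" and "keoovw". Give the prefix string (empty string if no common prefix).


String 1: 'kijmjq'
String 2: 'keoovw'
Compare position by position:
pos 0: 'k' vs 'k' match
pos 1: 'i' vs 'e' differ -> stop
Longest common prefix: "k" (length 1)


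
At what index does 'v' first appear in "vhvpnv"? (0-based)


Input string: 'vhvpnv'
Target: 'v'
Scanning left to right: s[0]='v'
First match at index: 0


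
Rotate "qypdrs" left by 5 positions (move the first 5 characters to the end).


Input: 'qypdrs', shift = 5
Operation: split at index 5 and swap parts
Front part s[0:5] = 'qypdr'
Back part s[5:] = 's'
Rotated = back + front = 's' + 'qypdr'
Result: sqypdr


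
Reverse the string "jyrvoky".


Input string: 'jyrvoky'
Operation: reverse character order
Original order: 'j' -> 'y' -> 'r' -> 'v' -> 'o' -> 'k' -> 'y'
Reversed order: 'y' -> 'k' -> 'o' -> 'v' -> 'r' -> 'y' -> 'j'
Result: ykovryj


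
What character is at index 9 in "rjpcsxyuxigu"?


Input string: 'rjpcsxyuxigu'
Operation: get character at index 9
Index mapping: s[0]='r', s[1]='j', s[2]='p', s[3]='c', s[4]='s', s[5]='x', s[6]='y', s[7]='u', s[8]='x', s[9]='i'
Result: 'i'


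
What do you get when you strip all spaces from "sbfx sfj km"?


Input string: 'sbfx sfj km'
Operation: remove all spaces
Words: 'sbfx', 'sfj', 'km'
Join without spaces: sbfxsfjkm


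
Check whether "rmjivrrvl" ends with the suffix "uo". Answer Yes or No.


Input string: 'rmjivrrvl'
Suffix to check: 'uo'
Last 2 characters of input: 'vl'
Match: False
Result: No


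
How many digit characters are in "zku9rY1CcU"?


Input string: 'zku9rY1CcU'
Operation: count digit characters (0-9)
Scan: 'z', 'k', 'u', '9'(digit), 'r', 'Y', '1'(digit), 'C', 'c', 'U'
Digits found: 2
Result: 2


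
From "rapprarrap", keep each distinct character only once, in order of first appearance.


Input: 'rapprarrap'
Operation: keep first occurrence of each character
Scan: s[0]='r' new -> keep; s[1]='a' new -> keep; s[2]='p' new -> keep; s[3]='p' seen -> skip; s[4]='r' seen -> skip; s[5]='a' seen -> skip; s[6]='r' seen -> skip; s[7]='r' seen -> skip; s[8]='a' seen -> skip; s[9]='p' seen -> skip
Result: rap


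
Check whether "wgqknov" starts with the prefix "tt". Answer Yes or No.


Input string: 'wgqknov'
Prefix to check: 'tt'
First 2 characters of input: 'wg'
Match: False
Result: No


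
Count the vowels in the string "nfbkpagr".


Input string: 'nfbkpagr'
Operation: count vowels (a, e, i, o, u)
Scan: s[0]='n', s[1]='f', s[2]='b', s[3]='k', s[4]='p', s[5]='a' (vowel), s[6]='g', s[7]='r'
Vowels found: 1
Result: 1


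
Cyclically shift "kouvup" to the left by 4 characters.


Input: 'kouvup', shift = 4
Operation: split at index 4 and swap parts
Front part s[0:4] = 'kouv'
Back part s[4:] = 'up'
Rotated = back + front = 'up' + 'kouv'
Result: upkouv


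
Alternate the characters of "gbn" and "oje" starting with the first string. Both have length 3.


String 1: 'gbn'
String 2: 'oje'
Operation: alternate characters
Pairs: 'g'+'o', 'b'+'j', 'n'+'e'
Result: gobjne


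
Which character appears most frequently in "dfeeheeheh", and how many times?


Input: 'dfeeheeheh'
Operation: tally each character
Counts: 'd':1, 'e':5, 'f':1, 'h':3
Maximum: 'e' appears 5 times


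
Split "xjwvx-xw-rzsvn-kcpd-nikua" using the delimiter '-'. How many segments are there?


Input string: 'xjwvx-xw-rzsvn-kcpd-nikua'
Delimiter: '-'
Split result: 'xjwvx', 'xw', 'rzsvn', 'kcpd', 'nikua'
Number of parts: 5


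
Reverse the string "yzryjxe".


Input string: 'yzryjxe'
Operation: reverse character order
Original order: 'y' -> 'z' -> 'r' -> 'y' -> 'j' -> 'x' -> 'e'
Reversed order: 'e' -> 'x' -> 'j' -> 'y' -> 'r' -> 'z' -> 'y'
Result: exjyrzy


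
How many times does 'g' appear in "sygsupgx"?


Input string: 'sygsupgx'
Target character: 'g'
Scan each position: s[2]='g', s[6]='g'
Matches found at indices: 2, 6
Total: 2


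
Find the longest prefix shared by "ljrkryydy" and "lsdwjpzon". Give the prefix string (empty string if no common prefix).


String 1: 'ljrkryydy'
String 2: 'lsdwjpzon'
Compare position by position:
pos 0: 'l' vs 'l' match
pos 1: 'j' vs 's' differ -> stop
Longest common prefix: "l" (length 1)


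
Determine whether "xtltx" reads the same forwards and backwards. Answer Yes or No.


Input string: 'xtltx'
Reversed: 'xtltx'
Compare pairs: s[0]='x' vs s[4]='x' (match), s[1]='t' vs s[3]='t' (match)
Palindrome: Yes


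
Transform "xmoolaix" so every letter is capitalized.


Input string: 'xmoolaix'
Operation: convert each letter to uppercase
Mapping: 'x'->'X', 'm'->'M', 'o'->'O', 'o'->'O', 'l'->'L', 'a'->'A', 'i'->'I', 'x'->'X'
Result: XMOOLAIX


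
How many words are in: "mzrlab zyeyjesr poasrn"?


Input string: 'mzrlab zyeyjesr poasrn'
Operation: split by spaces
Words found: 'mzrlab', 'zyeyjesr', 'poasrn'
Word count: 3


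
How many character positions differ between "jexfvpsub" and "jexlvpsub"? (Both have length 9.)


String 1: 'jexfvpsub'
String 2: 'jexlvpsub'
Compare each position: pos 0: 'j'=='j', pos 1: 'e'=='e', pos 2: 'x'=='x', pos 3: 'f'!='l', pos 4: 'v'=='v', pos 5: 'p'=='p', pos 6: 's'=='s', pos 7: 'u'=='u', pos 8: 'b'=='b'
Differing positions: 1
Hamming distance: 1


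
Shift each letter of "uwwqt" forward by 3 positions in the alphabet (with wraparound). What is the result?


Input: 'uwwqt', shift = 3
Operation: for each letter, (position + 3) mod 26
Mapping: 'u'(20+3=23)->'x', 'w'(22+3=25)->'z', 'w'(22+3=25)->'z', 'q'(16+3=19)->'t', 't'(19+3=22)->'w'
Result: xzztw


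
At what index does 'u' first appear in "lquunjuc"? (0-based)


Input string: 'lquunjuc'
Target: 'u'
Scanning left to right: s[0]='l', s[1]='q', s[2]='u'
First match at index: 2


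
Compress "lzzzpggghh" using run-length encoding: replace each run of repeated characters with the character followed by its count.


Input: 'lzzzpggghh'
Operation: identify consecutive runs
Runs: 'l' -> l1, 'zzz' -> z3, 'p' -> p1, 'ggg' -> g3, 'hh' -> h2
Encoded: l1z3p1g3h2


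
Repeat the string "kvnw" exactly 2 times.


Input string: 'kvnw'
Operation: repeat 2 times
Concatenation: 'kvnw' + 'kvnw'
Result: kvnwkvnw


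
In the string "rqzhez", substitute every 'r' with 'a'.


Input string: 'rqzhez'
Operation: replace 'r' with 'a'
Positions of 'r': 0
After replacement: aqzhez


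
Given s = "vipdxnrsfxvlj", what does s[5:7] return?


Input string: 'vipdxnrsfxvlj'
Operation: slice [5:7]
Extract characters: s[5]='n', s[6]='r'
Result: nr


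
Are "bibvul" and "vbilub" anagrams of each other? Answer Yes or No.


String 1: 'bibvul' -> sorted: 'bbiluv'
String 2: 'vbilub' -> sorted: 'bbiluv'
Compare sorted forms: 'bbiluv' == 'bbiluv'
Anagram: Yes


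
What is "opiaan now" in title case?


Input string: 'opiaan now'
Operation: capitalize first letter of each word
Word transformations: 'opiaan'->'Opiaan', 'now'->'Now'
Result: Opiaan Now


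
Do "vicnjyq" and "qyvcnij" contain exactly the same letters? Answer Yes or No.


String 1: 'vicnjyq' -> sorted: 'cijnqvy'
String 2: 'qyvcnij' -> sorted: 'cijnqvy'
Compare sorted forms: 'cijnqvy' == 'cijnqvy'
Anagram: Yes


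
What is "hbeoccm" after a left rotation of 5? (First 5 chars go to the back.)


Input: 'hbeoccm', shift = 5
Operation: split at index 5 and swap parts
Front part s[0:5] = 'hbeoc'
Back part s[5:] = 'cm'
Rotated = back + front = 'cm' + 'hbeoc'
Result: cmhbeoc


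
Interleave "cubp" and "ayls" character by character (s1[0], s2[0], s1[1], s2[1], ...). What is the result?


String 1: 'cubp'
String 2: 'ayls'
Operation: alternate characters
Pairs: 'c'+'a', 'u'+'y', 'b'+'l', 'p'+'s'
Result: cauyblps


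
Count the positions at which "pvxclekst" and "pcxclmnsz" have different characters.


String 1: 'pvxclekst'
String 2: 'pcxclmnsz'
Compare each position: pos 0: 'p'=='p', pos 1: 'v'!='c', pos 2: 'x'=='x', pos 3: 'c'=='c', pos 4: 'l'=='l', pos 5: 'e'!='m', pos 6: 'k'!='n', pos 7: 's'=='s', pos 8: 't'!='z'
Differing positions: 4
Hamming distance: 4


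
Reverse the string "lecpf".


Input string: 'lecpf'
Operation: reverse character order
Original order: 'l' -> 'e' -> 'c' -> 'p' -> 'f'
Reversed order: 'f' -> 'p' -> 'c' -> 'e' -> 'l'
Result: fpcel


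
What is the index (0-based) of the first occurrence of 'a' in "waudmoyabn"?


Input string: 'waudmoyabn'
Target: 'a'
Scanning left to right: s[0]='w', s[1]='a'
First match at index: 1


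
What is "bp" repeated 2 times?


Input string: 'bp'
Operation: repeat 2 times
Concatenation: 'bp' + 'bp'
Result: bpbp


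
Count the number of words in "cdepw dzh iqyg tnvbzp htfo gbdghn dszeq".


Input string: 'cdepw dzh iqyg tnvbzp htfo gbdghn dszeq'
Operation: split by spaces
Words found: 'cdepw', 'dzh', 'iqyg', 'tnvbzp', 'htfo', 'gbdghn', 'dszeq'
Word count: 7


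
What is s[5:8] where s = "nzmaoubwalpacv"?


Input string: 'nzmaoubwalpacv'
Operation: slice [5:8]
Extract characters: s[5]='u', s[6]='b', s[7]='w'
Result: ubw


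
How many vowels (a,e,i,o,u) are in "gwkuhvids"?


Input string: 'gwkuhvids'
Operation: count vowels (a, e, i, o, u)
Scan: s[0]='g', s[1]='w', s[2]='k', s[3]='u' (vowel), s[4]='h', s[5]='v', s[6]='i' (vowel), s[7]='d', s[8]='s'
Vowels found: 2
Result: 2


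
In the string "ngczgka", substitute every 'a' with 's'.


Input string: 'ngczgka'
Operation: replace 'a' with 's'
Positions of 'a': 6
After replacement: ngczgks


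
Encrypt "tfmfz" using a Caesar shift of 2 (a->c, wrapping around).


Input: 'tfmfz', shift = 2
Operation: for each letter, (position + 2) mod 26
Mapping: 't'(19+2=21)->'v', 'f'(5+2=7)->'h', 'm'(12+2=14)->'o', 'f'(5+2=7)->'h', 'z'(25+2=27, 27 mod 26=1)->'b'
Result: vhohb


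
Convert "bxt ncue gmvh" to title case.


Input string: 'bxt ncue gmvh'
Operation: capitalize first letter of each word
Word transformations: 'bxt'->'Bxt', 'ncue'->'Ncue', 'gmvh'->'Gmvh'
Result: Bxt Ncue Gmvh


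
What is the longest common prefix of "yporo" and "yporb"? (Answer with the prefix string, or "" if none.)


String 1: 'yporo'
String 2: 'yporb'
Compare position by position:
pos 0: 'y' vs 'y' match
pos 1: 'p' vs 'p' match
pos 2: 'o' vs 'o' match
pos 3: 'r' vs 'r' match
pos 4: 'o' vs 'b' differ -> stop
Longest common prefix: "ypor" (length 4)


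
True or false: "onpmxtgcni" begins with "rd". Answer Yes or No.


Input string: 'onpmxtgcni'
Prefix to check: 'rd'
First 2 characters of input: 'on'
Match: False
Result: No


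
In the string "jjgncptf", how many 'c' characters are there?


Input string: 'jjgncptf'
Target character: 'c'
Scan each position: s[4]='c'
Matches found at indices: 4
Total: 1


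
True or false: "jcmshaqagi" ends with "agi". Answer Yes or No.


Input string: 'jcmshaqagi'
Suffix to check: 'agi'
Last 3 characters of input: 'agi'
Match: True
Result: Yes


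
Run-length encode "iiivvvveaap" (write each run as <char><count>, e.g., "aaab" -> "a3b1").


Input: 'iiivvvveaap'
Operation: identify consecutive runs
Runs: 'iii' -> i3, 'vvvv' -> v4, 'e' -> e1, 'aa' -> a2, 'p' -> p1
Encoded: i3v4e1a2p1


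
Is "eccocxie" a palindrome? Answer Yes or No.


Input string: 'eccocxie'
Reversed: 'eixcocce'
Compare pairs: s[0]='e' vs s[7]='e' (match), s[1]='c' vs s[6]='i' (mismatch), s[2]='c' vs s[5]='x' (mismatch), s[3]='o' vs s[4]='c' (mismatch)
Palindrome: No


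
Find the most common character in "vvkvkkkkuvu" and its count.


Input: 'vvkvkkkkuvu'
Operation: tally each character
Counts: 'k':5, 'u':2, 'v':4
Maximum: 'k' appears 5 times


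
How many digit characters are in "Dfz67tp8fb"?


Input string: 'Dfz67tp8fb'
Operation: count digit characters (0-9)
Scan: 'D', 'f', 'z', '6'(digit), '7'(digit), 't', 'p', '8'(digit), 'f', 'b'
Digits found: 3
Result: 3


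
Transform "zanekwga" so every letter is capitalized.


Input string: 'zanekwga'
Operation: convert each letter to uppercase
Mapping: 'z'->'Z', 'a'->'A', 'n'->'N', 'e'->'E', 'k'->'K', 'w'->'W', 'g'->'G', 'a'->'A'
Result: ZANEKWGA


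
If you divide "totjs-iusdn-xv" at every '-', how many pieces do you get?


Input string: 'totjs-iusdn-xv'
Delimiter: '-'
Split result: 'totjs', 'iusdn', 'xv'
Number of parts: 3


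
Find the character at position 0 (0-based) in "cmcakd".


Input string: 'cmcakd'
Operation: get character at index 0
Index mapping: s[0]='c'
Result: 'c'


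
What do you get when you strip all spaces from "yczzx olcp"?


Input string: 'yczzx olcp'
Operation: remove all spaces
Words: 'yczzx', 'olcp'
Join without spaces: yczzxolcp


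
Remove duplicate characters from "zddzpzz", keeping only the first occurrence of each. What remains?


Input: 'zddzpzz'
Operation: keep first occurrence of each character
Scan: s[0]='z' new -> keep; s[1]='d' new -> keep; s[2]='d' seen -> skip; s[3]='z' seen -> skip; s[4]='p' new -> keep; s[5]='z' seen -> skip; s[6]='z' seen -> skip
Result: zdp


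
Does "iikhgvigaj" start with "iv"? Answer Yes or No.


Input string: 'iikhgvigaj'
Prefix to check: 'iv'
First 2 characters of input: 'ii'
Match: False
Result: No


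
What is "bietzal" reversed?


Input string: 'bietzal'
Operation: reverse character order
Original order: 'b' -> 'i' -> 'e' -> 't' -> 'z' -> 'a' -> 'l'
Reversed order: 'l' -> 'a' -> 'z' -> 't' -> 'e' -> 'i' -> 'b'
Result: lazteib


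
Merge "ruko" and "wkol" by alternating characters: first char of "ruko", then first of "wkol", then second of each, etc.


String 1: 'ruko'
String 2: 'wkol'
Operation: alternate characters
Pairs: 'r'+'w', 'u'+'k', 'k'+'o', 'o'+'l'
Result: rwukkool


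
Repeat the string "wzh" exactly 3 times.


Input string: 'wzh'
Operation: repeat 3 times
Concatenation: 'wzh' + 'wzh' + 'wzh'
Result: wzhwzhwzh


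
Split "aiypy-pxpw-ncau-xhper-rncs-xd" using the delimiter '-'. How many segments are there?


Input string: 'aiypy-pxpw-ncau-xhper-rncs-xd'
Delimiter: '-'
Split result: 'aiypy', 'pxpw', 'ncau', 'xhper', 'rncs', 'xd'
Number of parts: 6


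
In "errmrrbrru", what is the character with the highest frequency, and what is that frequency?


Input: 'errmrrbrru'
Operation: tally each character
Counts: 'b':1, 'e':1, 'm':1, 'r':6, 'u':1
Maximum: 'r' appears 6 times


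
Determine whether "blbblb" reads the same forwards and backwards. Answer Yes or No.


Input string: 'blbblb'
Reversed: 'blbblb'
Compare pairs: s[0]='b' vs s[5]='b' (match), s[1]='l' vs s[4]='l' (match), s[2]='b' vs s[3]='b' (match)
Palindrome: Yes


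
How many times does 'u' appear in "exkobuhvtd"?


Input string: 'exkobuhvtd'
Target character: 'u'
Scan each position: s[5]='u'
Matches found at indices: 5
Total: 1


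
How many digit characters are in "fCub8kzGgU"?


Input string: 'fCub8kzGgU'
Operation: count digit characters (0-9)
Scan: 'f', 'C', 'u', 'b', '8'(digit), 'k', 'z', 'G', 'g', 'U'
Digits found: 1
Result: 1


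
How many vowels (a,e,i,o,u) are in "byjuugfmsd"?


Input string: 'byjuugfmsd'
Operation: count vowels (a, e, i, o, u)
Scan: s[0]='b', s[1]='y', s[2]='j', s[3]='u' (vowel), s[4]='u' (vowel), s[5]='g', s[6]='f', s[7]='m', s[8]='s', s[9]='d'
Vowels found: 2
Result: 2


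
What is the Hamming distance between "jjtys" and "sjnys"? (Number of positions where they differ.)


String 1: 'jjtys'
String 2: 'sjnys'
Compare each position: pos 0: 'j'!='s', pos 1: 'j'=='j', pos 2: 't'!='n', pos 3: 'y'=='y', pos 4: 's'=='s'
Differing positions: 2
Hamming distance: 2


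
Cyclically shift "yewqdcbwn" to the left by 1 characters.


Input: 'yewqdcbwn', shift = 1
Operation: split at index 1 and swap parts
Front part s[0:1] = 'y'
Back part s[1:] = 'ewqdcbwn'
Rotated = back + front = 'ewqdcbwn' + 'y'
Result: ewqdcbwny


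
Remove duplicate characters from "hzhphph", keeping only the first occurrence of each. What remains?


Input: 'hzhphph'
Operation: keep first occurrence of each character
Scan: s[0]='h' new -> keep; s[1]='z' new -> keep; s[2]='h' seen -> skip; s[3]='p' new -> keep; s[4]='h' seen -> skip; s[5]='p' seen -> skip; s[6]='h' seen -> skip
Result: hzp


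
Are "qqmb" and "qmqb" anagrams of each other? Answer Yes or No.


String 1: 'qqmb' -> sorted: 'bmqq'
String 2: 'qmqb' -> sorted: 'bmqq'
Compare sorted forms: 'bmqq' == 'bmqq'
Anagram: Yes


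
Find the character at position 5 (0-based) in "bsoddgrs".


Input string: 'bsoddgrs'
Operation: get character at index 5
Index mapping: s[0]='b', s[1]='s', s[2]='o', s[3]='d', s[4]='d', s[5]='g'
Result: 'g'


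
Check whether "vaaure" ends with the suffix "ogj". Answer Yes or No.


Input string: 'vaaure'
Suffix to check: 'ogj'
Last 3 characters of input: 'ure'
Match: False
Result: No


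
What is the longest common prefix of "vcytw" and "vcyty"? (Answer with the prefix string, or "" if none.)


String 1: 'vcytw'
String 2: 'vcyty'
Compare position by position:
pos 0: 'v' vs 'v' match
pos 1: 'c' vs 'c' match
pos 2: 'y' vs 'y' match
pos 3: 't' vs 't' match
pos 4: 'w' vs 'y' differ -> stop
Longest common prefix: "vcyt" (length 4)


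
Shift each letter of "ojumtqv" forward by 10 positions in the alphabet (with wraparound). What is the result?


Input: 'ojumtqv', shift = 10
Operation: for each letter, (position + 10) mod 26
Mapping: 'o'(14+10=24)->'y', 'j'(9+10=19)->'t', 'u'(20+10=30, 30 mod 26=4)->'e', 'm'(12+10=22)->'w', 't'(19+10=29, 29 mod 26=3)->'d', 'q'(16+10=26, 26 mod 26=0)->'a', 'v'(21+10=31, 31 mod 26=5)->'f'
Result: ytewdaf


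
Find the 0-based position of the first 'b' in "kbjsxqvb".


Input string: 'kbjsxqvb'
Target: 'b'
Scanning left to right: s[0]='k', s[1]='b'
First match at index: 1


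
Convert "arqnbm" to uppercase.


Input string: 'arqnbm'
Operation: convert each letter to uppercase
Mapping: 'a'->'A', 'r'->'R', 'q'->'Q', 'n'->'N', 'b'->'B', 'm'->'M'
Result: ARQNBM


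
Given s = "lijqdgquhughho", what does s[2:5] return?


Input string: 'lijqdgquhughho'
Operation: slice [2:5]
Extract characters: s[2]='j', s[3]='q', s[4]='d'
Result: jqd


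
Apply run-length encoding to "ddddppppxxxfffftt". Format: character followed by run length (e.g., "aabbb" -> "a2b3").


Input: 'ddddppppxxxfffftt'
Operation: identify consecutive runs
Runs: 'dddd' -> d4, 'pppp' -> p4, 'xxx' -> x3, 'ffff' -> f4, 'tt' -> t2
Encoded: d4p4x3f4t2


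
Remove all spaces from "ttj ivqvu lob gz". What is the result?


Input string: 'ttj ivqvu lob gz'
Operation: remove all spaces
Words: 'ttj', 'ivqvu', 'lob', 'gz'
Join without spaces: ttjivqvulobgz


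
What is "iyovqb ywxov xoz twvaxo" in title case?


Input string: 'iyovqb ywxov xoz twvaxo'
Operation: capitalize first letter of each word
Word transformations: 'iyovqb'->'Iyovqb', 'ywxov'->'Ywxov', 'xoz'->'Xoz', 'twvaxo'->'Twvaxo'
Result: Iyovqb Ywxov Xoz Twvaxo


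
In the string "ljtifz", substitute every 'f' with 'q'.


Input string: 'ljtifz'
Operation: replace 'f' with 'q'
Positions of 'f': 4
After replacement: ljtiqz


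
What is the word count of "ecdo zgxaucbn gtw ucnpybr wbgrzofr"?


Input string: 'ecdo zgxaucbn gtw ucnpybr wbgrzofr'
Operation: split by spaces
Words found: 'ecdo', 'zgxaucbn', 'gtw', 'ucnpybr', 'wbgrzofr'
Word count: 5


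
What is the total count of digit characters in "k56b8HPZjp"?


Input string: 'k56b8HPZjp'
Operation: count digit characters (0-9)
Scan: 'k', '5'(digit), '6'(digit), 'b', '8'(digit), 'H', 'P', 'Z', 'j', 'p'
Digits found: 3
Result: 3


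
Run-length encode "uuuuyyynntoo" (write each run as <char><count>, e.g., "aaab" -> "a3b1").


Input: 'uuuuyyynntoo'
Operation: identify consecutive runs
Runs: 'uuuu' -> u4, 'yyy' -> y3, 'nn' -> n2, 't' -> t1, 'oo' -> o2
Encoded: u4y3n2t1o2


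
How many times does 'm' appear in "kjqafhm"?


Input string: 'kjqafhm'
Target character: 'm'
Scan each position: s[6]='m'
Matches found at indices: 6
Total: 1


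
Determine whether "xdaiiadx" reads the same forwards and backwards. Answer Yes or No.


Input string: 'xdaiiadx'
Reversed: 'xdaiiadx'
Compare pairs: s[0]='x' vs s[7]='x' (match), s[1]='d' vs s[6]='d' (match), s[2]='a' vs s[5]='a' (match), s[3]='i' vs s[4]='i' (match)
Palindrome: Yes


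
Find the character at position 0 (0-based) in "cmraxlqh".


Input string: 'cmraxlqh'
Operation: get character at index 0
Index mapping: s[0]='c'
Result: 'c'


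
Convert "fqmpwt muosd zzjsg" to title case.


Input string: 'fqmpwt muosd zzjsg'
Operation: capitalize first letter of each word
Word transformations: 'fqmpwt'->'Fqmpwt', 'muosd'->'Muosd', 'zzjsg'->'Zzjsg'
Result: Fqmpwt Muosd Zzjsg


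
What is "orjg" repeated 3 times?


Input string: 'orjg'
Operation: repeat 3 times
Concatenation: 'orjg' + 'orjg' + 'orjg'
Result: orjgorjgorjg


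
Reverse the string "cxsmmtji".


Input string: 'cxsmmtji'
Operation: reverse character order
Original order: 'c' -> 'x' -> 's' -> 'm' -> 'm' -> 't' -> 'j' -> 'i'
Reversed order: 'i' -> 'j' -> 't' -> 'm' -> 'm' -> 's' -> 'x' -> 'c'
Result: ijtmmsxc


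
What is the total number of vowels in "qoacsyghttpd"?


Input string: 'qoacsyghttpd'
Operation: count vowels (a, e, i, o, u)
Scan: s[0]='q', s[1]='o' (vowel), s[2]='a' (vowel), s[3]='c', s[4]='s', s[5]='y', s[6]='g', s[7]='h', s[8]='t', s[9]='t', s[10]='p', s[11]='d'
Vowels found: 2
Result: 2


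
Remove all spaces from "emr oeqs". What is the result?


Input string: 'emr oeqs'
Operation: remove all spaces
Words: 'emr', 'oeqs'
Join without spaces: emroeqs


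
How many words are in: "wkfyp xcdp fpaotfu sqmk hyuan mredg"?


Input string: 'wkfyp xcdp fpaotfu sqmk hyuan mredg'
Operation: split by spaces
Words found: 'wkfyp', 'xcdp', 'fpaotfu', 'sqmk', 'hyuan', 'mredg'
Word count: 6
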